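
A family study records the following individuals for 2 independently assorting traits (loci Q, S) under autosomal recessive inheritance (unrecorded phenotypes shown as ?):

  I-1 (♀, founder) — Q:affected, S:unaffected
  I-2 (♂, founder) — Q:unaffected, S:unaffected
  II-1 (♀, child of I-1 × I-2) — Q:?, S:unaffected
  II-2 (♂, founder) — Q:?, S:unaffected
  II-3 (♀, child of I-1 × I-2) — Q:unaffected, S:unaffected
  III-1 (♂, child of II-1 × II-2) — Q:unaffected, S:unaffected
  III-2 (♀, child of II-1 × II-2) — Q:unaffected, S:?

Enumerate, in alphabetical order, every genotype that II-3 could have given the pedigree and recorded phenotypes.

Q/I-1 aff ·: qq
Q/I-2 un ·: QQ|Qq
Q/II-1 ? I-1×I-2: Qq|qq
Q/II-2 ? ·: QQ|Qq|qq
Q/II-3 un I-1×I-2: Qq
Q/III-1 un II-1×II-2: QQ|Qq
Q/III-2 un II-1×II-2: QQ|Qq
⇒ Q over [I-1,I-2,II-1,II-2,II-3,III-1,III-2]: 20 consistent
S/I-1 un ·: SS|Ss
S/I-2 un ·: SS|Ss
S/II-1 un I-1×I-2: SS|Ss
S/II-2 un ·: SS|Ss
S/II-3 un I-1×I-2: SS|Ss
S/III-1 un II-1×II-2: SS|Ss
S/III-2 ? II-1×II-2: SS|Ss|ss
⇒ S over [I-1,I-2,II-1,II-2,II-3,III-1,III-2]: 95 consistent

II-3 ∈ {Qq SS, Qq Ss}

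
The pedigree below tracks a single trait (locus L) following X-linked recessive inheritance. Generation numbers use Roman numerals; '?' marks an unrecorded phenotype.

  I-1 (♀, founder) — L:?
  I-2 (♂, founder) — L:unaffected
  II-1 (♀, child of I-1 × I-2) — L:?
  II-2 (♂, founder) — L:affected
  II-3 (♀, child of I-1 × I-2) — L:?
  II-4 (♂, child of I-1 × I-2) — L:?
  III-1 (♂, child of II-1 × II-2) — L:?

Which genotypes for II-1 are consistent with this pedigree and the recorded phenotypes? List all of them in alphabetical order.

L/I-1 ? ·: X^LX^L|X^LX^l|X^lX^l
L/I-2 un ·: X^LY
L/II-1 ? I-1×I-2: X^LX^L|X^LX^l
L/II-2 aff ·: X^lY
L/II-3 ? I-1×I-2: X^LX^L|X^LX^l
L/II-4 ? I-1×I-2: X^LY|X^lY
L/III-1 ? II-1×II-2: X^LY|X^lY
⇒ L over [I-1,I-2,II-1,II-2,II-3,II-4,III-1]: 15 consistent

II-1 ∈ {X^LX^L, X^LX^l}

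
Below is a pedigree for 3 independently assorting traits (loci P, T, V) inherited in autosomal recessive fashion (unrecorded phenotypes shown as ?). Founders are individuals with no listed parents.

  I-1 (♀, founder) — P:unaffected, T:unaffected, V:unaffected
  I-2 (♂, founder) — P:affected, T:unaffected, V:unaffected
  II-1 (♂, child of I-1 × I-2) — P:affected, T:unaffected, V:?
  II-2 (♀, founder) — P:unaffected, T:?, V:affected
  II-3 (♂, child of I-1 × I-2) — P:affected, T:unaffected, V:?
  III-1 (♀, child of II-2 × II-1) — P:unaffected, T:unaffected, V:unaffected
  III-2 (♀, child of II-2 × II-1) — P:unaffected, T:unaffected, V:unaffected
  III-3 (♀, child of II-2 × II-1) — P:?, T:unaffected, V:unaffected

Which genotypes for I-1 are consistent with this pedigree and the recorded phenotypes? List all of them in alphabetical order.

P/I-1 un ·: Pp
P/I-2 aff ·: pp
P/II-1 aff I-1×I-2: pp
P/II-2 un ·: PP|Pp
P/II-3 aff I-1×I-2: pp
P/III-1 un II-2×II-1: Pp
P/III-2 un II-2×II-1: Pp
P/III-3 ? II-2×II-1: Pp|pp
⇒ P over [I-1,I-2,II-1,II-2,II-3,III-1,III-2,III-3]: 3 consistent
T/I-1 un ·: TT|Tt
T/I-2 un ·: TT|Tt
T/II-1 un I-1×I-2: TT|Tt
T/II-2 ? ·: TT|Tt|tt
T/II-3 un I-1×I-2: TT|Tt
T/III-1 un II-2×II-1: TT|Tt
T/III-2 un II-2×II-1: TT|Tt
T/III-3 un II-2×II-1: TT|Tt
⇒ T over [I-1,I-2,II-1,II-2,II-3,III-1,III-2,III-3]: 172 consistent
V/I-1 un ·: VV|Vv
V/I-2 un ·: VV|Vv
V/II-1 ? I-1×I-2: VV|Vv
V/II-2 aff ·: vv
V/II-3 ? I-1×I-2: VV|Vv|vv
V/III-1 un II-2×II-1: Vv
V/III-2 un II-2×II-1: Vv
V/III-3 un II-2×II-1: Vv
⇒ V over [I-1,I-2,II-1,II-2,II-3,III-1,III-2,III-3]: 15 consistent

I-1 ∈ {Pp TT VV, Pp TT Vv, Pp Tt VV, Pp Tt Vv}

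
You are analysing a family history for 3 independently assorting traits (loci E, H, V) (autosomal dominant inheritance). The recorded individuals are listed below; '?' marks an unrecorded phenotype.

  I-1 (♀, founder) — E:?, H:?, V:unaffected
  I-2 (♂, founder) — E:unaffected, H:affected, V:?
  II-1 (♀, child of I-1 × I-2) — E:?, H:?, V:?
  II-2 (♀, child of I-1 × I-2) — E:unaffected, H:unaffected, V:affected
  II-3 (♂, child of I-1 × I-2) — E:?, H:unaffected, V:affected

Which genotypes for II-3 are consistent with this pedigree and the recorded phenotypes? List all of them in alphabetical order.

II-3 ∈ {Ee hh Vv, ee hh Vv}

E/I-1 ? ·: ee|Ee
E/I-2 un ·: ee
E/II-1 ? I-1×I-2: ee|Ee
E/II-2 un I-1×I-2: ee
E/II-3 ? I-1×I-2: ee|Ee
⇒ E over [I-1,I-2,II-1,II-2,II-3]: 5 consistent
H/I-1 ? ·: hh|Hh
H/I-2 aff ·: Hh
H/II-1 ? I-1×I-2: hh|Hh|HH
H/II-2 un I-1×I-2: hh
H/II-3 un I-1×I-2: hh
⇒ H over [I-1,I-2,II-1,II-2,II-3]: 5 consistent
V/I-1 un ·: vv
V/I-2 ? ·: Vv|VV
V/II-1 ? I-1×I-2: vv|Vv
V/II-2 aff I-1×I-2: Vv
V/II-3 aff I-1×I-2: Vv
⇒ V over [I-1,I-2,II-1,II-2,II-3]: 3 consistent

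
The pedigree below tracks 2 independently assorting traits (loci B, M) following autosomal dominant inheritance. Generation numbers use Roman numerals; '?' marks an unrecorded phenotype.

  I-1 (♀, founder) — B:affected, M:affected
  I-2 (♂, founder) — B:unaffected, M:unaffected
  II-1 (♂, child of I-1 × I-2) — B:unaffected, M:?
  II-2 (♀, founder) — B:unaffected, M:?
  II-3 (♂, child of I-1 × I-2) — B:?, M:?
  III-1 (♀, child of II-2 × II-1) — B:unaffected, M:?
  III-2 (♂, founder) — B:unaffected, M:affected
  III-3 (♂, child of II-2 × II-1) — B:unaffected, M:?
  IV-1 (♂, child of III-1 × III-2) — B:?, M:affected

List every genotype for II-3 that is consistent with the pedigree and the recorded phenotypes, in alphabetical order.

B/I-1 aff ·: Bb
B/I-2 un ·: bb
B/II-1 un I-1×I-2: bb
B/II-2 un ·: bb
B/II-3 ? I-1×I-2: bb|Bb
B/III-1 un II-2×II-1: bb
B/III-2 un ·: bb
B/III-3 un II-2×II-1: bb
B/IV-1 ? III-1×III-2: bb
⇒ B over [I-1,I-2,II-1,II-2,II-3,III-1,III-2,III-3,IV-1]: 2 consistent
M/I-1 aff ·: Mm|MM
M/I-2 un ·: mm
M/II-1 ? I-1×I-2: mm|Mm
M/II-2 ? ·: mm|Mm|MM
M/II-3 ? I-1×I-2: mm|Mm
M/III-1 ? II-2×II-1: mm|Mm|MM
M/III-2 aff ·: Mm|MM
M/III-3 ? II-2×II-1: mm|Mm|MM
M/IV-1 aff III-1×III-2: Mm|MM
⇒ M over [I-1,I-2,II-1,II-2,II-3,III-1,III-2,III-3,IV-1]: 195 consistent

II-3 ∈ {Bb Mm, Bb mm, bb Mm, bb mm}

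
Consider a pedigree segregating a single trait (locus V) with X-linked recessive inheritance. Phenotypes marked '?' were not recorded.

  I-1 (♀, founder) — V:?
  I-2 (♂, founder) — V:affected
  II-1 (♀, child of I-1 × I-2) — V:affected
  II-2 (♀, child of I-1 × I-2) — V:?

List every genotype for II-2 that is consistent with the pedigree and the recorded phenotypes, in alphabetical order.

V/I-1 ? ·: X^VX^v|X^vX^v
V/I-2 aff ·: X^vY
V/II-1 aff I-1×I-2: X^vX^v
V/II-2 ? I-1×I-2: X^VX^v|X^vX^v
⇒ V over [I-1,I-2,II-1,II-2]: 3 consistent

II-2 ∈ {X^VX^v, X^vX^v}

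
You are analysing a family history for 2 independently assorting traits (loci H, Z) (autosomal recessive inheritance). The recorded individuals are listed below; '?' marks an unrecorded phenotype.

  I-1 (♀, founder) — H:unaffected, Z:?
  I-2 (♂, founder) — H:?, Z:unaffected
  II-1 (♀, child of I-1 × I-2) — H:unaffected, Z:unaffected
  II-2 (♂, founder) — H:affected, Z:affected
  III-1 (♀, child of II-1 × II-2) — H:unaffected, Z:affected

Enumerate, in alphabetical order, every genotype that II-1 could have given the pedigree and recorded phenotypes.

II-1 ∈ {HH Zz, Hh Zz}

H/I-1 un ·: HH|Hh
H/I-2 ? ·: HH|Hh|hh
H/II-1 un I-1×I-2: HH|Hh
H/II-2 aff ·: hh
H/III-1 un II-1×II-2: Hh
⇒ H over [I-1,I-2,II-1,II-2,III-1]: 9 consistent
Z/I-1 ? ·: ZZ|Zz|zz
Z/I-2 un ·: ZZ|Zz
Z/II-1 un I-1×I-2: Zz
Z/II-2 aff ·: zz
Z/III-1 aff II-1×II-2: zz
⇒ Z over [I-1,I-2,II-1,II-2,III-1]: 5 consistent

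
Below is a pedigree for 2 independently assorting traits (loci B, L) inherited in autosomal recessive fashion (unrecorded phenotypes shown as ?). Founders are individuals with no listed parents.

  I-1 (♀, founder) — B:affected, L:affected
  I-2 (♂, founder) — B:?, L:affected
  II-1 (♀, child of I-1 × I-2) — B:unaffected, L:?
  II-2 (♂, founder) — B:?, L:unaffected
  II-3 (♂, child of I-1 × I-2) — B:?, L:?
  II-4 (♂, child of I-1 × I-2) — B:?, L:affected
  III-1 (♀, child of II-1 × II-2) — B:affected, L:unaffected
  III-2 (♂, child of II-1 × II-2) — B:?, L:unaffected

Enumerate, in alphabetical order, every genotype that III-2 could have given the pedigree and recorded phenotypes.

III-2 ∈ {BB Ll, Bb Ll, bb Ll}

B/I-1 aff ·: bb
B/I-2 ? ·: BB|Bb
B/II-1 un I-1×I-2: Bb
B/II-2 ? ·: Bb|bb
B/II-3 ? I-1×I-2: Bb|bb
B/II-4 ? I-1×I-2: Bb|bb
B/III-1 aff II-1×II-2: bb
B/III-2 ? II-1×II-2: BB|Bb|bb
⇒ B over [I-1,I-2,II-1,II-2,II-3,II-4,III-1,III-2]: 25 consistent
L/I-1 aff ·: ll
L/I-2 aff ·: ll
L/II-1 ? I-1×I-2: ll
L/II-2 un ·: LL|Ll
L/II-3 ? I-1×I-2: ll
L/II-4 aff I-1×I-2: ll
L/III-1 un II-1×II-2: Ll
L/III-2 un II-1×II-2: Ll
⇒ L over [I-1,I-2,II-1,II-2,II-3,II-4,III-1,III-2]: 2 consistent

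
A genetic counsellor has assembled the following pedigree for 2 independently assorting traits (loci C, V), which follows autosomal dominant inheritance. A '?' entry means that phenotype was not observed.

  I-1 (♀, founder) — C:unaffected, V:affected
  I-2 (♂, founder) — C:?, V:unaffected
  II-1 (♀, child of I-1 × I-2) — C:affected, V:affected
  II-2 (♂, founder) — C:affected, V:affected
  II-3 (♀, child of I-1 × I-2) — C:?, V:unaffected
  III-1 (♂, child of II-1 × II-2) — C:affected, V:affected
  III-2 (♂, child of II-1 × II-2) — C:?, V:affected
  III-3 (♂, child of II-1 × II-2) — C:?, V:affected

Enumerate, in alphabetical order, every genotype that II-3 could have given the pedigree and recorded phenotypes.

C/I-1 un ·: cc
C/I-2 ? ·: Cc|CC
C/II-1 aff I-1×I-2: Cc
C/II-2 aff ·: Cc|CC
C/II-3 ? I-1×I-2: cc|Cc
C/III-1 aff II-1×II-2: Cc|CC
C/III-2 ? II-1×II-2: cc|Cc|CC
C/III-3 ? II-1×II-2: cc|Cc|CC
⇒ C over [I-1,I-2,II-1,II-2,II-3,III-1,III-2,III-3]: 78 consistent
V/I-1 aff ·: Vv
V/I-2 un ·: vv
V/II-1 aff I-1×I-2: Vv
V/II-2 aff ·: Vv|VV
V/II-3 un I-1×I-2: vv
V/III-1 aff II-1×II-2: Vv|VV
V/III-2 aff II-1×II-2: Vv|VV
V/III-3 aff II-1×II-2: Vv|VV
⇒ V over [I-1,I-2,II-1,II-2,II-3,III-1,III-2,III-3]: 16 consistent

II-3 ∈ {Cc vv, cc vv}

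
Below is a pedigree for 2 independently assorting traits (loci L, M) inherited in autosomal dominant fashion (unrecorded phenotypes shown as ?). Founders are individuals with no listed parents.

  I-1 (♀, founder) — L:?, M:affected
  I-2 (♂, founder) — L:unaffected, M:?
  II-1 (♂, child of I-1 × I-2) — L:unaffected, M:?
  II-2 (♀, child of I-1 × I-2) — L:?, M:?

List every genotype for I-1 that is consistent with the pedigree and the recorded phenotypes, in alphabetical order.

I-1 ∈ {Ll MM, Ll Mm, ll MM, ll Mm}

L/I-1 ? ·: ll|Ll
L/I-2 un ·: ll
L/II-1 un I-1×I-2: ll
L/II-2 ? I-1×I-2: ll|Ll
⇒ L over [I-1,I-2,II-1,II-2]: 3 consistent
M/I-1 aff ·: Mm|MM
M/I-2 ? ·: mm|Mm|MM
M/II-1 ? I-1×I-2: mm|Mm|MM
M/II-2 ? I-1×I-2: mm|Mm|MM
⇒ M over [I-1,I-2,II-1,II-2]: 23 consistent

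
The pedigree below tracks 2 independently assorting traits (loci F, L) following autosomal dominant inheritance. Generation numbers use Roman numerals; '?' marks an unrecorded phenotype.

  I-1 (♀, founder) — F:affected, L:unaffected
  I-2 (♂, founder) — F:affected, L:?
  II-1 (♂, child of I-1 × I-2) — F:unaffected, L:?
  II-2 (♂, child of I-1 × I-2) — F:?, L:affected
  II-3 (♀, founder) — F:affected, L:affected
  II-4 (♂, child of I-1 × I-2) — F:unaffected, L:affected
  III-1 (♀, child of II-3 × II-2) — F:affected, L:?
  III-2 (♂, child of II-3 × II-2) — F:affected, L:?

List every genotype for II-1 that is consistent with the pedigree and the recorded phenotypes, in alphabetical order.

F/I-1 aff ·: Ff
F/I-2 aff ·: Ff
F/II-1 un I-1×I-2: ff
F/II-2 ? I-1×I-2: ff|Ff|FF
F/II-3 aff ·: Ff|FF
F/II-4 un I-1×I-2: ff
F/III-1 aff II-3×II-2: Ff|FF
F/III-2 aff II-3×II-2: Ff|FF
⇒ F over [I-1,I-2,II-1,II-2,II-3,II-4,III-1,III-2]: 15 consistent
L/I-1 un ·: ll
L/I-2 ? ·: Ll|LL
L/II-1 ? I-1×I-2: ll|Ll
L/II-2 aff I-1×I-2: Ll
L/II-3 aff ·: Ll|LL
L/II-4 aff I-1×I-2: Ll
L/III-1 ? II-3×II-2: ll|Ll|LL
L/III-2 ? II-3×II-2: ll|Ll|LL
⇒ L over [I-1,I-2,II-1,II-2,II-3,II-4,III-1,III-2]: 39 consistent

II-1 ∈ {ff Ll, ff ll}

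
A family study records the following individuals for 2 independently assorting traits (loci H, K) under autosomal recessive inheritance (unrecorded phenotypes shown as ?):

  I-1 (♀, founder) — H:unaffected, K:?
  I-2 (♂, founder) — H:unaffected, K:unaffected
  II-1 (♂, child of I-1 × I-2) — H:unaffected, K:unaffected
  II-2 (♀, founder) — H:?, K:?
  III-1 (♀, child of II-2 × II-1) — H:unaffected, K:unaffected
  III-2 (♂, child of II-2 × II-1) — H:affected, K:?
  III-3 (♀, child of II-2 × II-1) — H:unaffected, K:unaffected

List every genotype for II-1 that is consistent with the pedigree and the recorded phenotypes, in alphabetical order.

H/I-1 un ·: HH|Hh
H/I-2 un ·: HH|Hh
H/II-1 un I-1×I-2: Hh
H/II-2 ? ·: Hh|hh
H/III-1 un II-2×II-1: HH|Hh
H/III-2 aff II-2×II-1: hh
H/III-3 un II-2×II-1: HH|Hh
⇒ H over [I-1,I-2,II-1,II-2,III-1,III-2,III-3]: 15 consistent
K/I-1 ? ·: KK|Kk|kk
K/I-2 un ·: KK|Kk
K/II-1 un I-1×I-2: KK|Kk
K/II-2 ? ·: KK|Kk|kk
K/III-1 un II-2×II-1: KK|Kk
K/III-2 ? II-2×II-1: KK|Kk|kk
K/III-3 un II-2×II-1: KK|Kk
⇒ K over [I-1,I-2,II-1,II-2,III-1,III-2,III-3]: 150 consistent

II-1 ∈ {Hh KK, Hh Kk}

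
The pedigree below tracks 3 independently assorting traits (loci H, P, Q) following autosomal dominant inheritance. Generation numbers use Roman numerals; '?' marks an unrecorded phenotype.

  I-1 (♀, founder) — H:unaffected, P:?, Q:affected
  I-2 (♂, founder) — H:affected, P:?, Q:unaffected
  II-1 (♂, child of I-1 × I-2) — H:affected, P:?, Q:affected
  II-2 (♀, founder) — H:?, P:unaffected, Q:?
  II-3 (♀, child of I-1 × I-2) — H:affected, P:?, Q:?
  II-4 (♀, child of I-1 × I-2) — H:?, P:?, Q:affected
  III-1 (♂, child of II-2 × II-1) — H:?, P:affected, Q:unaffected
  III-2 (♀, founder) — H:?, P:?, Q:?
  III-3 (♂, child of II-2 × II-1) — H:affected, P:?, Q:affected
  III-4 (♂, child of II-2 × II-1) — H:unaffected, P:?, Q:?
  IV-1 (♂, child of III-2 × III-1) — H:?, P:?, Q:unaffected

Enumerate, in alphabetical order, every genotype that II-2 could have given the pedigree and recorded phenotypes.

H/I-1 un ·: hh
H/I-2 aff ·: Hh|HH
H/II-1 aff I-1×I-2: Hh
H/II-2 ? ·: hh|Hh
H/II-3 aff I-1×I-2: Hh
H/II-4 ? I-1×I-2: hh|Hh
H/III-1 ? II-2×II-1: hh|Hh|HH
H/III-2 ? ·: hh|Hh|HH
H/III-3 aff II-2×II-1: Hh|HH
H/III-4 un II-2×II-1: hh
H/IV-1 ? III-2×III-1: hh|Hh|HH
⇒ H over [I-1,I-2,II-1,II-2,II-3,II-4,III-1,III-2,III-3,III-4,IV-1]: 123 consistent
P/I-1 ? ·: pp|Pp|PP
P/I-2 ? ·: pp|Pp|PP
P/II-1 ? I-1×I-2: Pp|PP
P/II-2 un ·: pp
P/II-3 ? I-1×I-2: pp|Pp|PP
P/II-4 ? I-1×I-2: pp|Pp|PP
P/III-1 aff II-2×II-1: Pp
P/III-2 ? ·: pp|Pp|PP
P/III-3 ? II-2×II-1: pp|Pp
P/III-4 ? II-2×II-1: pp|Pp
P/IV-1 ? III-2×III-1: pp|Pp|PP
⇒ P over [I-1,I-2,II-1,II-2,II-3,II-4,III-1,III-2,III-3,III-4,IV-1]: 882 consistent
Q/I-1 aff ·: Qq|QQ
Q/I-2 un ·: qq
Q/II-1 aff I-1×I-2: Qq
Q/II-2 ? ·: qq|Qq
Q/II-3 ? I-1×I-2: qq|Qq
Q/II-4 aff I-1×I-2: Qq
Q/III-1 un II-2×II-1: qq
Q/III-2 ? ·: qq|Qq
Q/III-3 aff II-2×II-1: Qq|QQ
Q/III-4 ? II-2×II-1: qq|Qq|QQ
Q/IV-1 un III-2×III-1: qq
⇒ Q over [I-1,I-2,II-1,II-2,II-3,II-4,III-1,III-2,III-3,III-4,IV-1]: 48 consistent

II-2 ∈ {Hh pp Qq, Hh pp qq, hh pp Qq, hh pp qq}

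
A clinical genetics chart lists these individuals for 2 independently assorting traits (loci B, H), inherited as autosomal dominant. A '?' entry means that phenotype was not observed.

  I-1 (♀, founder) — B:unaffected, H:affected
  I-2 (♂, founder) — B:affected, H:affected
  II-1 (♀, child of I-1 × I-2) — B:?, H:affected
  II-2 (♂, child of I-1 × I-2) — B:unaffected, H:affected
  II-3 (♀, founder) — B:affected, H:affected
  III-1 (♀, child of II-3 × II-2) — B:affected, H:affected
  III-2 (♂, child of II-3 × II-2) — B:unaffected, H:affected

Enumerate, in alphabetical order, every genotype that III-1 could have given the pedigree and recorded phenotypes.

B/I-1 un ·: bb
B/I-2 aff ·: Bb
B/II-1 ? I-1×I-2: bb|Bb
B/II-2 un I-1×I-2: bb
B/II-3 aff ·: Bb
B/III-1 aff II-3×II-2: Bb
B/III-2 un II-3×II-2: bb
⇒ B over [I-1,I-2,II-1,II-2,II-3,III-1,III-2]: 2 consistent
H/I-1 aff ·: Hh|HH
H/I-2 aff ·: Hh|HH
H/II-1 aff I-1×I-2: Hh|HH
H/II-2 aff I-1×I-2: Hh|HH
H/II-3 aff ·: Hh|HH
H/III-1 aff II-3×II-2: Hh|HH
H/III-2 aff II-3×II-2: Hh|HH
⇒ H over [I-1,I-2,II-1,II-2,II-3,III-1,III-2]: 83 consistent

III-1 ∈ {Bb HH, Bb Hh}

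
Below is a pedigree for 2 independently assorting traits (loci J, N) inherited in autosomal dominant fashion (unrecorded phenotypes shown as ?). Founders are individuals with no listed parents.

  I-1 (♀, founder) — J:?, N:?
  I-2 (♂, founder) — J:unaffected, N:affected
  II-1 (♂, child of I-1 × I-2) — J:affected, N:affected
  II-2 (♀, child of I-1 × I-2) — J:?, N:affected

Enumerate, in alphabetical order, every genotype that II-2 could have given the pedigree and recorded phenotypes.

J/I-1 ? ·: Jj|JJ
J/I-2 un ·: jj
J/II-1 aff I-1×I-2: Jj
J/II-2 ? I-1×I-2: jj|Jj
⇒ J over [I-1,I-2,II-1,II-2]: 3 consistent
N/I-1 ? ·: nn|Nn|NN
N/I-2 aff ·: Nn|NN
N/II-1 aff I-1×I-2: Nn|NN
N/II-2 aff I-1×I-2: Nn|NN
⇒ N over [I-1,I-2,II-1,II-2]: 15 consistent

II-2 ∈ {Jj NN, Jj Nn, jj NN, jj Nn}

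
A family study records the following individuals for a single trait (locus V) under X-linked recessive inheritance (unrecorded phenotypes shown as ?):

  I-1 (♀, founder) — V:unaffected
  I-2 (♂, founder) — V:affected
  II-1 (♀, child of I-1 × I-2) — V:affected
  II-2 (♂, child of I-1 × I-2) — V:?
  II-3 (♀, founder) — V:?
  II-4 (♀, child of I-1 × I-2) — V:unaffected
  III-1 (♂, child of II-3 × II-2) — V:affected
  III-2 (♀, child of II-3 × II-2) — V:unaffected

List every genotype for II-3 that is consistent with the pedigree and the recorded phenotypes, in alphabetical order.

II-3 ∈ {X^VX^v, X^vX^v}

V/I-1 un ·: X^VX^v
V/I-2 aff ·: X^vY
V/II-1 aff I-1×I-2: X^vX^v
V/II-2 ? I-1×I-2: X^VY|X^vY
V/II-3 ? ·: X^VX^v|X^vX^v
V/II-4 un I-1×I-2: X^VX^v
V/III-1 aff II-3×II-2: X^vY
V/III-2 un II-3×II-2: X^VX^V|X^VX^v
⇒ V over [I-1,I-2,II-1,II-2,II-3,II-4,III-1,III-2]: 4 consistent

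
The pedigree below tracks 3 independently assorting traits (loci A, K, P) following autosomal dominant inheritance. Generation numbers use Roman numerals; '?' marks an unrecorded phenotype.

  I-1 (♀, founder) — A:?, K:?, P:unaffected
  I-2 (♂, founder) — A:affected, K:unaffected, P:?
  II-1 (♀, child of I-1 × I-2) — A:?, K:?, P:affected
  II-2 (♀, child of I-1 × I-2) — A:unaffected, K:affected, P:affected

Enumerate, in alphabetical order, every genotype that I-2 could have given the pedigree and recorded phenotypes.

A/I-1 ? ·: aa|Aa
A/I-2 aff ·: Aa
A/II-1 ? I-1×I-2: aa|Aa|AA
A/II-2 un I-1×I-2: aa
⇒ A over [I-1,I-2,II-1,II-2]: 5 consistent
K/I-1 ? ·: Kk|KK
K/I-2 un ·: kk
K/II-1 ? I-1×I-2: kk|Kk
K/II-2 aff I-1×I-2: Kk
⇒ K over [I-1,I-2,II-1,II-2]: 3 consistent
P/I-1 un ·: pp
P/I-2 ? ·: Pp|PP
P/II-1 aff I-1×I-2: Pp
P/II-2 aff I-1×I-2: Pp
⇒ P over [I-1,I-2,II-1,II-2]: 2 consistent

I-2 ∈ {Aa kk PP, Aa kk Pp}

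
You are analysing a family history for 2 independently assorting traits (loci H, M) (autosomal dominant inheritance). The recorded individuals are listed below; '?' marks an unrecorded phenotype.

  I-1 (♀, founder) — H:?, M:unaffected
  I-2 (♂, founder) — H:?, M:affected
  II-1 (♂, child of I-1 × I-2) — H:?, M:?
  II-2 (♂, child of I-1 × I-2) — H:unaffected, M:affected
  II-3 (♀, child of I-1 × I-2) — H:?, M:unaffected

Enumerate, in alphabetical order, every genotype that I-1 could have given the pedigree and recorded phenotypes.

H/I-1 ? ·: hh|Hh
H/I-2 ? ·: hh|Hh
H/II-1 ? I-1×I-2: hh|Hh|HH
H/II-2 un I-1×I-2: hh
H/II-3 ? I-1×I-2: hh|Hh|HH
⇒ H over [I-1,I-2,II-1,II-2,II-3]: 18 consistent
M/I-1 un ·: mm
M/I-2 aff ·: Mm
M/II-1 ? I-1×I-2: mm|Mm
M/II-2 aff I-1×I-2: Mm
M/II-3 un I-1×I-2: mm
⇒ M over [I-1,I-2,II-1,II-2,II-3]: 2 consistent

I-1 ∈ {Hh mm, hh mm}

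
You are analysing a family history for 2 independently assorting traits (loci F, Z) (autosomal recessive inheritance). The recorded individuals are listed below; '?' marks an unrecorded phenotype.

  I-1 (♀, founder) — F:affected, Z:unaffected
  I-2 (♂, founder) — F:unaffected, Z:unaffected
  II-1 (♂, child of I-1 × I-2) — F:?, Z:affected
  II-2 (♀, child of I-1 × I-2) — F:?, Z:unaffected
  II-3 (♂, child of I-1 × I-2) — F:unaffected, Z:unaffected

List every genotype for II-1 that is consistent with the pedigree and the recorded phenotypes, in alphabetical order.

II-1 ∈ {Ff zz, ff zz}

F/I-1 aff ·: ff
F/I-2 un ·: FF|Ff
F/II-1 ? I-1×I-2: Ff|ff
F/II-2 ? I-1×I-2: Ff|ff
F/II-3 un I-1×I-2: Ff
⇒ F over [I-1,I-2,II-1,II-2,II-3]: 5 consistent
Z/I-1 un ·: Zz
Z/I-2 un ·: Zz
Z/II-1 aff I-1×I-2: zz
Z/II-2 un I-1×I-2: ZZ|Zz
Z/II-3 un I-1×I-2: ZZ|Zz
⇒ Z over [I-1,I-2,II-1,II-2,II-3]: 4 consistent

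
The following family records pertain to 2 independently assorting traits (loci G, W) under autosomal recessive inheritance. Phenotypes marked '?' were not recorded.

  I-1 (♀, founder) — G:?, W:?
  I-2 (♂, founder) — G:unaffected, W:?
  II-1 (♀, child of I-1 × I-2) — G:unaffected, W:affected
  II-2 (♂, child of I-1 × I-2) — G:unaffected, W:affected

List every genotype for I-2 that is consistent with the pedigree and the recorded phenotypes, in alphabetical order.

G/I-1 ? ·: GG|Gg|gg
G/I-2 un ·: GG|Gg
G/II-1 un I-1×I-2: GG|Gg
G/II-2 un I-1×I-2: GG|Gg
⇒ G over [I-1,I-2,II-1,II-2]: 15 consistent
W/I-1 ? ·: Ww|ww
W/I-2 ? ·: Ww|ww
W/II-1 aff I-1×I-2: ww
W/II-2 aff I-1×I-2: ww
⇒ W over [I-1,I-2,II-1,II-2]: 4 consistent

I-2 ∈ {GG Ww, GG ww, Gg Ww, Gg ww}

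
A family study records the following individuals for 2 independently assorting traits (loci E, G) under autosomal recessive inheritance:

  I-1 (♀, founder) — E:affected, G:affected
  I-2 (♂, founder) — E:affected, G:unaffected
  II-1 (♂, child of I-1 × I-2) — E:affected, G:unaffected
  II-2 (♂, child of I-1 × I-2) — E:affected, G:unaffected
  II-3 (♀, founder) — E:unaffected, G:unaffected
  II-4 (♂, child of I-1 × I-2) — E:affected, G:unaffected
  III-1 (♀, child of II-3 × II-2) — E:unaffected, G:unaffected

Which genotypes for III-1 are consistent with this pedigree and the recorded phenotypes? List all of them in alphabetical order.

III-1 ∈ {Ee GG, Ee Gg}

E/I-1 aff ·: ee
E/I-2 aff ·: ee
E/II-1 aff I-1×I-2: ee
E/II-2 aff I-1×I-2: ee
E/II-3 un ·: EE|Ee
E/II-4 aff I-1×I-2: ee
E/III-1 un II-3×II-2: Ee
⇒ E over [I-1,I-2,II-1,II-2,II-3,II-4,III-1]: 2 consistent
G/I-1 aff ·: gg
G/I-2 un ·: GG|Gg
G/II-1 un I-1×I-2: Gg
G/II-2 un I-1×I-2: Gg
G/II-3 un ·: GG|Gg
G/II-4 un I-1×I-2: Gg
G/III-1 un II-3×II-2: GG|Gg
⇒ G over [I-1,I-2,II-1,II-2,II-3,II-4,III-1]: 8 consistent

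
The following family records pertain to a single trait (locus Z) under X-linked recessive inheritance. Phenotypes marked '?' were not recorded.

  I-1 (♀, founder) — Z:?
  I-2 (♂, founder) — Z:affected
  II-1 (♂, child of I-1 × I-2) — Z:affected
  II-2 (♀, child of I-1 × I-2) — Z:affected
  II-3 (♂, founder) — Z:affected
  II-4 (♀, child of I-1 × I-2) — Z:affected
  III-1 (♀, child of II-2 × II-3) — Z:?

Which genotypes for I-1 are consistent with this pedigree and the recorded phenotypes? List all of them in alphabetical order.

I-1 ∈ {X^ZX^z, X^zX^z}

Z/I-1 ? ·: X^ZX^z|X^zX^z
Z/I-2 aff ·: X^zY
Z/II-1 aff I-1×I-2: X^zY
Z/II-2 aff I-1×I-2: X^zX^z
Z/II-3 aff ·: X^zY
Z/II-4 aff I-1×I-2: X^zX^z
Z/III-1 ? II-2×II-3: X^zX^z
⇒ Z over [I-1,I-2,II-1,II-2,II-3,II-4,III-1]: 2 consistent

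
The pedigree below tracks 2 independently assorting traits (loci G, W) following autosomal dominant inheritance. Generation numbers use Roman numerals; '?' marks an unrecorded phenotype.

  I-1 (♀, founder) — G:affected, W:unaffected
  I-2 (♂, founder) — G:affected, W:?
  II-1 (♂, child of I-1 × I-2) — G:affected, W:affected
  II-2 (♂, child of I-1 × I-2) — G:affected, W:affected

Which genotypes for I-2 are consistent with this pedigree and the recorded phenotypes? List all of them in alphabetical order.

G/I-1 aff ·: Gg|GG
G/I-2 aff ·: Gg|GG
G/II-1 aff I-1×I-2: Gg|GG
G/II-2 aff I-1×I-2: Gg|GG
⇒ G over [I-1,I-2,II-1,II-2]: 13 consistent
W/I-1 un ·: ww
W/I-2 ? ·: Ww|WW
W/II-1 aff I-1×I-2: Ww
W/II-2 aff I-1×I-2: Ww
⇒ W over [I-1,I-2,II-1,II-2]: 2 consistent

I-2 ∈ {GG WW, GG Ww, Gg WW, Gg Ww}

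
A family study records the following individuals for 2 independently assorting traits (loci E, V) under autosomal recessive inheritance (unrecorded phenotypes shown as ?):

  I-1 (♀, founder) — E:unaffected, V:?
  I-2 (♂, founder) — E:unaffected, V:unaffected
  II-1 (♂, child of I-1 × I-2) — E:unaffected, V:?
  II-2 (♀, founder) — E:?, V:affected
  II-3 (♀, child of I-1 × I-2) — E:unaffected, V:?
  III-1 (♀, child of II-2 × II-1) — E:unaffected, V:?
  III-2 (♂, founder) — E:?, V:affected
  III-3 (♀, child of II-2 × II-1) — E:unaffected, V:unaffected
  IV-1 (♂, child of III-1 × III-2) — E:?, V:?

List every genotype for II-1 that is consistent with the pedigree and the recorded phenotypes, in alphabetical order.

E/I-1 un ·: EE|Ee
E/I-2 un ·: EE|Ee
E/II-1 un I-1×I-2: EE|Ee
E/II-2 ? ·: EE|Ee|ee
E/II-3 un I-1×I-2: EE|Ee
E/III-1 un II-2×II-1: EE|Ee
E/III-2 ? ·: EE|Ee|ee
E/III-3 un II-2×II-1: EE|Ee
E/IV-1 ? III-1×III-2: EE|Ee|ee
⇒ E over [I-1,I-2,II-1,II-2,II-3,III-1,III-2,III-3,IV-1]: 537 consistent
V/I-1 ? ·: VV|Vv|vv
V/I-2 un ·: VV|Vv
V/II-1 ? I-1×I-2: VV|Vv
V/II-2 aff ·: vv
V/II-3 ? I-1×I-2: VV|Vv|vv
V/III-1 ? II-2×II-1: Vv|vv
V/III-2 aff ·: vv
V/III-3 un II-2×II-1: Vv
V/IV-1 ? III-1×III-2: Vv|vv
⇒ V over [I-1,I-2,II-1,II-2,II-3,III-1,III-2,III-3,IV-1]: 46 consistent

II-1 ∈ {EE VV, EE Vv, Ee VV, Ee Vv}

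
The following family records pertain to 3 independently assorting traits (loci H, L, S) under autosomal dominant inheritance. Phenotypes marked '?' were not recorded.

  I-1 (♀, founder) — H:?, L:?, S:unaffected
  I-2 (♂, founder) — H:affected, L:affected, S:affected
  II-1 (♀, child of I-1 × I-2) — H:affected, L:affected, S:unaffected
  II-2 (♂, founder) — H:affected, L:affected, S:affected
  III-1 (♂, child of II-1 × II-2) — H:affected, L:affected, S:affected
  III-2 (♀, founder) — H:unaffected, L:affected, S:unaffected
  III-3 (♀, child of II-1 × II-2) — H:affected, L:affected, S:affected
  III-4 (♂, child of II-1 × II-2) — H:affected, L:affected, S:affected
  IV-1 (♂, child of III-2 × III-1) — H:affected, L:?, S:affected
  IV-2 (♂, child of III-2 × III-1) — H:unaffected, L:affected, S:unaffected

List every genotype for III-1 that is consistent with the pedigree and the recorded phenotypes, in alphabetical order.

H/I-1 ? ·: hh|Hh|HH
H/I-2 aff ·: Hh|HH
H/II-1 aff I-1×I-2: Hh|HH
H/II-2 aff ·: Hh|HH
H/III-1 aff II-1×II-2: Hh
H/III-2 un ·: hh
H/III-3 aff II-1×II-2: Hh|HH
H/III-4 aff II-1×II-2: Hh|HH
H/IV-1 aff III-2×III-1: Hh
H/IV-2 un III-2×III-1: hh
⇒ H over [I-1,I-2,II-1,II-2,III-1,III-2,III-3,III-4,IV-1,IV-2]: 56 consistent
L/I-1 ? ·: ll|Ll|LL
L/I-2 aff ·: Ll|LL
L/II-1 aff I-1×I-2: Ll|LL
L/II-2 aff ·: Ll|LL
L/III-1 aff II-1×II-2: Ll|LL
L/III-2 aff ·: Ll|LL
L/III-3 aff II-1×II-2: Ll|LL
L/III-4 aff II-1×II-2: Ll|LL
L/IV-1 ? III-2×III-1: ll|Ll|LL
L/IV-2 aff III-2×III-1: Ll|LL
⇒ L over [I-1,I-2,II-1,II-2,III-1,III-2,III-3,III-4,IV-1,IV-2]: 860 consistent
S/I-1 un ·: ss
S/I-2 aff ·: Ss
S/II-1 un I-1×I-2: ss
S/II-2 aff ·: Ss|SS
S/III-1 aff II-1×II-2: Ss
S/III-2 un ·: ss
S/III-3 aff II-1×II-2: Ss
S/III-4 aff II-1×II-2: Ss
S/IV-1 aff III-2×III-1: Ss
S/IV-2 un III-2×III-1: ss
⇒ S over [I-1,I-2,II-1,II-2,III-1,III-2,III-3,III-4,IV-1,IV-2]: 2 consistent

III-1 ∈ {Hh LL Ss, Hh Ll Ss}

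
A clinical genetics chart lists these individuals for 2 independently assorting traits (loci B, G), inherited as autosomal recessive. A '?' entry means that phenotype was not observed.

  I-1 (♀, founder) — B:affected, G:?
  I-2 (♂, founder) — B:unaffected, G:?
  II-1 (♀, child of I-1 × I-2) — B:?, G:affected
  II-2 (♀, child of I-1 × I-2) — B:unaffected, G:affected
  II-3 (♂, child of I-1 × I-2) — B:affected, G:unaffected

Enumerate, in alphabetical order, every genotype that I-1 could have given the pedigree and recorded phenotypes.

B/I-1 aff ·: bb
B/I-2 un ·: Bb
B/II-1 ? I-1×I-2: Bb|bb
B/II-2 un I-1×I-2: Bb
B/II-3 aff I-1×I-2: bb
⇒ B over [I-1,I-2,II-1,II-2,II-3]: 2 consistent
G/I-1 ? ·: Gg|gg
G/I-2 ? ·: Gg|gg
G/II-1 aff I-1×I-2: gg
G/II-2 aff I-1×I-2: gg
G/II-3 un I-1×I-2: GG|Gg
⇒ G over [I-1,I-2,II-1,II-2,II-3]: 4 consistent

I-1 ∈ {bb Gg, bb gg}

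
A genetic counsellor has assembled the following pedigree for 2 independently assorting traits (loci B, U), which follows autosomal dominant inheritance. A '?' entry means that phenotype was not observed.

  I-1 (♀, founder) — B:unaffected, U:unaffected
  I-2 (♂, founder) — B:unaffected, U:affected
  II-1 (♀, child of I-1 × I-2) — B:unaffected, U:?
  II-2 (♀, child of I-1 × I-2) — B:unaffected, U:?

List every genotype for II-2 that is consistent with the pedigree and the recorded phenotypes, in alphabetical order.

II-2 ∈ {bb Uu, bb uu}

B/I-1 un ·: bb
B/I-2 un ·: bb
B/II-1 un I-1×I-2: bb
B/II-2 un I-1×I-2: bb
⇒ B over [I-1,I-2,II-1,II-2]: 1 consistent
U/I-1 un ·: uu
U/I-2 aff ·: Uu|UU
U/II-1 ? I-1×I-2: uu|Uu
U/II-2 ? I-1×I-2: uu|Uu
⇒ U over [I-1,I-2,II-1,II-2]: 5 consistent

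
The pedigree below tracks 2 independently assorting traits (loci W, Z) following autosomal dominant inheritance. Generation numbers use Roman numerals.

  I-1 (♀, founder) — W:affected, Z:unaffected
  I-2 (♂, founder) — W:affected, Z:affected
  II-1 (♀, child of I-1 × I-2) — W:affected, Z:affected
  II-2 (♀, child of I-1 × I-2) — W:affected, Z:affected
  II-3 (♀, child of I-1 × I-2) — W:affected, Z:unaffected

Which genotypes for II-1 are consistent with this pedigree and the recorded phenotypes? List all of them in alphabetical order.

W/I-1 aff ·: Ww|WW
W/I-2 aff ·: Ww|WW
W/II-1 aff I-1×I-2: Ww|WW
W/II-2 aff I-1×I-2: Ww|WW
W/II-3 aff I-1×I-2: Ww|WW
⇒ W over [I-1,I-2,II-1,II-2,II-3]: 25 consistent
Z/I-1 un ·: zz
Z/I-2 aff ·: Zz
Z/II-1 aff I-1×I-2: Zz
Z/II-2 aff I-1×I-2: Zz
Z/II-3 un I-1×I-2: zz
⇒ Z over [I-1,I-2,II-1,II-2,II-3]: 1 consistent

II-1 ∈ {WW Zz, Ww Zz}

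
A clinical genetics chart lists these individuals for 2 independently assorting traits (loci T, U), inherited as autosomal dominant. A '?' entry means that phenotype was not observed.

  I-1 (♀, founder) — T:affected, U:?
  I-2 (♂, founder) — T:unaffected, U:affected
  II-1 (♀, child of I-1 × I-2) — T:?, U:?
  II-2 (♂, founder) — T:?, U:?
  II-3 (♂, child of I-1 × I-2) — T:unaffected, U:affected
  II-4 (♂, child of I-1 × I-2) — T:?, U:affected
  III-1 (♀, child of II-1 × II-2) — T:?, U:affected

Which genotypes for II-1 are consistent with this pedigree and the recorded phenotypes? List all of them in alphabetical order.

T/I-1 aff ·: Tt
T/I-2 un ·: tt
T/II-1 ? I-1×I-2: tt|Tt
T/II-2 ? ·: tt|Tt|TT
T/II-3 un I-1×I-2: tt
T/II-4 ? I-1×I-2: tt|Tt
T/III-1 ? II-1×II-2: tt|Tt|TT
⇒ T over [I-1,I-2,II-1,II-2,II-3,II-4,III-1]: 22 consistent
U/I-1 ? ·: uu|Uu|UU
U/I-2 aff ·: Uu|UU
U/II-1 ? I-1×I-2: uu|Uu|UU
U/II-2 ? ·: uu|Uu|UU
U/II-3 aff I-1×I-2: Uu|UU
U/II-4 aff I-1×I-2: Uu|UU
U/III-1 aff II-1×II-2: Uu|UU
⇒ U over [I-1,I-2,II-1,II-2,II-3,II-4,III-1]: 132 consistent

II-1 ∈ {Tt UU, Tt Uu, Tt uu, tt UU, tt Uu, tt uu}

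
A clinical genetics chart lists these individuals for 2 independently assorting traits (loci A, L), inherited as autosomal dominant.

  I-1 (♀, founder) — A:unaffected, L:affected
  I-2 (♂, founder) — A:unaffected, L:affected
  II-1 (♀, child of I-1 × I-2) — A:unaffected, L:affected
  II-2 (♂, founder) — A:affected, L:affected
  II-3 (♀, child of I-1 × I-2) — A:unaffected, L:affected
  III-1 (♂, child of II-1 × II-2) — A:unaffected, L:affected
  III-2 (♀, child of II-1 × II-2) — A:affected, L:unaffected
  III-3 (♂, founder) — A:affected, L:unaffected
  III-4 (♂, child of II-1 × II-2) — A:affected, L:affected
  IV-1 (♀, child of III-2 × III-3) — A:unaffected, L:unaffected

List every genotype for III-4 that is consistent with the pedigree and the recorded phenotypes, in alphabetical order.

III-4 ∈ {Aa LL, Aa Ll}

A/I-1 un ·: aa
A/I-2 un ·: aa
A/II-1 un I-1×I-2: aa
A/II-2 aff ·: Aa
A/II-3 un I-1×I-2: aa
A/III-1 un II-1×II-2: aa
A/III-2 aff II-1×II-2: Aa
A/III-3 aff ·: Aa
A/III-4 aff II-1×II-2: Aa
A/IV-1 un III-2×III-3: aa
⇒ A over [I-1,I-2,II-1,II-2,II-3,III-1,III-2,III-3,III-4,IV-1]: 1 consistent
L/I-1 aff ·: Ll|LL
L/I-2 aff ·: Ll|LL
L/II-1 aff I-1×I-2: Ll
L/II-2 aff ·: Ll
L/II-3 aff I-1×I-2: Ll|LL
L/III-1 aff II-1×II-2: Ll|LL
L/III-2 un II-1×II-2: ll
L/III-3 un ·: ll
L/III-4 aff II-1×II-2: Ll|LL
L/IV-1 un III-2×III-3: ll
⇒ L over [I-1,I-2,II-1,II-2,II-3,III-1,III-2,III-3,III-4,IV-1]: 24 consistent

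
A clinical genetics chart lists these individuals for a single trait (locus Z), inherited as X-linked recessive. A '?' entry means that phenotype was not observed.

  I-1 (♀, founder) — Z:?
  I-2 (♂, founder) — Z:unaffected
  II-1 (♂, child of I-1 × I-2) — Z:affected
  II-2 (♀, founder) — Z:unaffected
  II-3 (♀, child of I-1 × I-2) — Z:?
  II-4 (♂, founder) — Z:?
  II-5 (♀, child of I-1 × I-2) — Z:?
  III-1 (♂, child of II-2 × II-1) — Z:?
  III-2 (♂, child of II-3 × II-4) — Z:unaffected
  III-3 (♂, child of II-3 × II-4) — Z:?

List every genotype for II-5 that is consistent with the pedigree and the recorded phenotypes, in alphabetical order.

Z/I-1 ? ·: X^ZX^z|X^zX^z
Z/I-2 un ·: X^ZY
Z/II-1 aff I-1×I-2: X^zY
Z/II-2 un ·: X^ZX^Z|X^ZX^z
Z/II-3 ? I-1×I-2: X^ZX^Z|X^ZX^z
Z/II-4 ? ·: X^ZY|X^zY
Z/II-5 ? I-1×I-2: X^ZX^Z|X^ZX^z
Z/III-1 ? II-2×II-1: X^ZY|X^zY
Z/III-2 un II-3×II-4: X^ZY
Z/III-3 ? II-3×II-4: X^ZY|X^zY
⇒ Z over [I-1,I-2,II-1,II-2,II-3,II-4,II-5,III-1,III-2,III-3]: 48 consistent

II-5 ∈ {X^ZX^Z, X^ZX^z}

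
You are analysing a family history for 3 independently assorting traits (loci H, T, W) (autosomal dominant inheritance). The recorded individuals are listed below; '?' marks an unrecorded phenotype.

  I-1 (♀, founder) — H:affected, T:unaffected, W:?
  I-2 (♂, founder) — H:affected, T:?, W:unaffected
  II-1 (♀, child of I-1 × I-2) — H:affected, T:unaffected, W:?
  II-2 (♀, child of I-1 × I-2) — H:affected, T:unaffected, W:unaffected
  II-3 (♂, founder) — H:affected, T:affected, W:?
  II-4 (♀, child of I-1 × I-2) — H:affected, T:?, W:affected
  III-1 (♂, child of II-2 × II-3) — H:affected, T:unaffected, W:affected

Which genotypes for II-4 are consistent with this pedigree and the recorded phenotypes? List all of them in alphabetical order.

H/I-1 aff ·: Hh|HH
H/I-2 aff ·: Hh|HH
H/II-1 aff I-1×I-2: Hh|HH
H/II-2 aff I-1×I-2: Hh|HH
H/II-3 aff ·: Hh|HH
H/II-4 aff I-1×I-2: Hh|HH
H/III-1 aff II-2×II-3: Hh|HH
⇒ H over [I-1,I-2,II-1,II-2,II-3,II-4,III-1]: 87 consistent
T/I-1 un ·: tt
T/I-2 ? ·: tt|Tt
T/II-1 un I-1×I-2: tt
T/II-2 un I-1×I-2: tt
T/II-3 aff ·: Tt
T/II-4 ? I-1×I-2: tt|Tt
T/III-1 un II-2×II-3: tt
⇒ T over [I-1,I-2,II-1,II-2,II-3,II-4,III-1]: 3 consistent
W/I-1 ? ·: Ww
W/I-2 un ·: ww
W/II-1 ? I-1×I-2: ww|Ww
W/II-2 un I-1×I-2: ww
W/II-3 ? ·: Ww|WW
W/II-4 aff I-1×I-2: Ww
W/III-1 aff II-2×II-3: Ww
⇒ W over [I-1,I-2,II-1,II-2,II-3,II-4,III-1]: 4 consistent

II-4 ∈ {HH Tt Ww, HH tt Ww, Hh Tt Ww, Hh tt Ww}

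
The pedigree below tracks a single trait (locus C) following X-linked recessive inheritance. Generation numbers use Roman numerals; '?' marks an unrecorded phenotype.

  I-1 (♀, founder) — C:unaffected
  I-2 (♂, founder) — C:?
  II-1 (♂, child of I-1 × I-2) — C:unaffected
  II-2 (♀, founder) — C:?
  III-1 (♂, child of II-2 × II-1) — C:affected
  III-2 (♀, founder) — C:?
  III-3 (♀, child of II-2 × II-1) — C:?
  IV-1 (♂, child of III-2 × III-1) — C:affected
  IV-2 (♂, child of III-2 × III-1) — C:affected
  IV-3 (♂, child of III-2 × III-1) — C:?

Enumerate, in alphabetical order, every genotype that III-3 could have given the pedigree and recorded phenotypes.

C/I-1 un ·: X^CX^C|X^CX^c
C/I-2 ? ·: X^CY|X^cY
C/II-1 un I-1×I-2: X^CY
C/II-2 ? ·: X^CX^c|X^cX^c
C/III-1 aff II-2×II-1: X^cY
C/III-2 ? ·: X^CX^c|X^cX^c
C/III-3 ? II-2×II-1: X^CX^C|X^CX^c
C/IV-1 aff III-2×III-1: X^cY
C/IV-2 aff III-2×III-1: X^cY
C/IV-3 ? III-2×III-1: X^CY|X^cY
⇒ C over [I-1,I-2,II-1,II-2,III-1,III-2,III-3,IV-1,IV-2,IV-3]: 36 consistent

III-3 ∈ {X^CX^C, X^CX^c}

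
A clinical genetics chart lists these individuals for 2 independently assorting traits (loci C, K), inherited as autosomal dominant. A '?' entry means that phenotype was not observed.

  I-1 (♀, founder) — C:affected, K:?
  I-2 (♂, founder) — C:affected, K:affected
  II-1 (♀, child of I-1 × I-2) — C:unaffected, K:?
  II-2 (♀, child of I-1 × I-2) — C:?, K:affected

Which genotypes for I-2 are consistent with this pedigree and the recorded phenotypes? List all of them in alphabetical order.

C/I-1 aff ·: Cc
C/I-2 aff ·: Cc
C/II-1 un I-1×I-2: cc
C/II-2 ? I-1×I-2: cc|Cc|CC
⇒ C over [I-1,I-2,II-1,II-2]: 3 consistent
K/I-1 ? ·: kk|Kk|KK
K/I-2 aff ·: Kk|KK
K/II-1 ? I-1×I-2: kk|Kk|KK
K/II-2 aff I-1×I-2: Kk|KK
⇒ K over [I-1,I-2,II-1,II-2]: 18 consistent

I-2 ∈ {Cc KK, Cc Kk}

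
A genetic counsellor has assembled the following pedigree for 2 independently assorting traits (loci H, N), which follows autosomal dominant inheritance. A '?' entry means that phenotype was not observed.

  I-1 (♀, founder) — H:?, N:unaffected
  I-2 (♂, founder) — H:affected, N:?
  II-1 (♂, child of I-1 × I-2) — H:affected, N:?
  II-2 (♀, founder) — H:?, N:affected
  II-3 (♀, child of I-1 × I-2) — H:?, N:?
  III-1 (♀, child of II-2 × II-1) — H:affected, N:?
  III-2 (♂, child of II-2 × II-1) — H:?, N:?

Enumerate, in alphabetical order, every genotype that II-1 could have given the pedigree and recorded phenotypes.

H/I-1 ? ·: hh|Hh|HH
H/I-2 aff ·: Hh|HH
H/II-1 aff I-1×I-2: Hh|HH
H/II-2 ? ·: hh|Hh|HH
H/II-3 ? I-1×I-2: hh|Hh|HH
H/III-1 aff II-2×II-1: Hh|HH
H/III-2 ? II-2×II-1: hh|Hh|HH
⇒ H over [I-1,I-2,II-1,II-2,II-3,III-1,III-2]: 168 consistent
N/I-1 un ·: nn
N/I-2 ? ·: nn|Nn|NN
N/II-1 ? I-1×I-2: nn|Nn
N/II-2 aff ·: Nn|NN
N/II-3 ? I-1×I-2: nn|Nn
N/III-1 ? II-2×II-1: nn|Nn|NN
N/III-2 ? II-2×II-1: nn|Nn|NN
⇒ N over [I-1,I-2,II-1,II-2,II-3,III-1,III-2]: 54 consistent

II-1 ∈ {HH Nn, HH nn, Hh Nn, Hh nn}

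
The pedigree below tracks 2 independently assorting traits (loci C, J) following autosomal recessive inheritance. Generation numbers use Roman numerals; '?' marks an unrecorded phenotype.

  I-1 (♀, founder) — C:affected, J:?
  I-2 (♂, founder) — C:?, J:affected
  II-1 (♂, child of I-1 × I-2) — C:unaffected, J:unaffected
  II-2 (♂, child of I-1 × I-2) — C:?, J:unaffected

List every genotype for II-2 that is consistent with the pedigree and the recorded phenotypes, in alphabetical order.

II-2 ∈ {Cc Jj, cc Jj}

C/I-1 aff ·: cc
C/I-2 ? ·: CC|Cc
C/II-1 un I-1×I-2: Cc
C/II-2 ? I-1×I-2: Cc|cc
⇒ C over [I-1,I-2,II-1,II-2]: 3 consistent
J/I-1 ? ·: JJ|Jj
J/I-2 aff ·: jj
J/II-1 un I-1×I-2: Jj
J/II-2 un I-1×I-2: Jj
⇒ J over [I-1,I-2,II-1,II-2]: 2 consistent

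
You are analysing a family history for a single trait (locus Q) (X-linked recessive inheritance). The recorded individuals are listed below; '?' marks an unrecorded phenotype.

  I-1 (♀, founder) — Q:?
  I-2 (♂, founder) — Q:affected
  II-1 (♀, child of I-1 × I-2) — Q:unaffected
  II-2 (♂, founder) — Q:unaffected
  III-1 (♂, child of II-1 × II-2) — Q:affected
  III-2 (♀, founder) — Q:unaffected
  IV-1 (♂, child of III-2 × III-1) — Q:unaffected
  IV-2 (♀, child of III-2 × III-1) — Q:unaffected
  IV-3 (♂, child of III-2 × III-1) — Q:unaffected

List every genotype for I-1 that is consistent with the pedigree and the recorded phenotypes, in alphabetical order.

Q/I-1 ? ·: X^QX^Q|X^QX^q
Q/I-2 aff ·: X^qY
Q/II-1 un I-1×I-2: X^QX^q
Q/II-2 un ·: X^QY
Q/III-1 aff II-1×II-2: X^qY
Q/III-2 un ·: X^QX^Q|X^QX^q
Q/IV-1 un III-2×III-1: X^QY
Q/IV-2 un III-2×III-1: X^QX^q
Q/IV-3 un III-2×III-1: X^QY
⇒ Q over [I-1,I-2,II-1,II-2,III-1,III-2,IV-1,IV-2,IV-3]: 4 consistent

I-1 ∈ {X^QX^Q, X^QX^q}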